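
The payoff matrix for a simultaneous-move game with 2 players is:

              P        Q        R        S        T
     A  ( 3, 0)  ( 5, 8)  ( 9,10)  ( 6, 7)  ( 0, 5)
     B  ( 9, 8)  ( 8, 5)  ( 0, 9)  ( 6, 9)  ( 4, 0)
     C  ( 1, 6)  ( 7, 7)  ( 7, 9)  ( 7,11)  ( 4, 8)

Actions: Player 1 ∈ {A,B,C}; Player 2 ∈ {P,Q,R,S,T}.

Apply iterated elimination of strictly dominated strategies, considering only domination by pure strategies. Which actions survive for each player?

P2 drop P (R beats it: A:10>0 B:9>8 C:9>6)
P2 drop Q (R beats it: A:10>8 B:9>5 C:9>7)
P2 drop T (R beats it: A:10>5 B:9>0 C:9>8)
P1 drop B (C beats it: R:7>0 S:7>6)
P1→{A,C} P2→{R,S}

Survivors P1:{A,C} P2:{R,S}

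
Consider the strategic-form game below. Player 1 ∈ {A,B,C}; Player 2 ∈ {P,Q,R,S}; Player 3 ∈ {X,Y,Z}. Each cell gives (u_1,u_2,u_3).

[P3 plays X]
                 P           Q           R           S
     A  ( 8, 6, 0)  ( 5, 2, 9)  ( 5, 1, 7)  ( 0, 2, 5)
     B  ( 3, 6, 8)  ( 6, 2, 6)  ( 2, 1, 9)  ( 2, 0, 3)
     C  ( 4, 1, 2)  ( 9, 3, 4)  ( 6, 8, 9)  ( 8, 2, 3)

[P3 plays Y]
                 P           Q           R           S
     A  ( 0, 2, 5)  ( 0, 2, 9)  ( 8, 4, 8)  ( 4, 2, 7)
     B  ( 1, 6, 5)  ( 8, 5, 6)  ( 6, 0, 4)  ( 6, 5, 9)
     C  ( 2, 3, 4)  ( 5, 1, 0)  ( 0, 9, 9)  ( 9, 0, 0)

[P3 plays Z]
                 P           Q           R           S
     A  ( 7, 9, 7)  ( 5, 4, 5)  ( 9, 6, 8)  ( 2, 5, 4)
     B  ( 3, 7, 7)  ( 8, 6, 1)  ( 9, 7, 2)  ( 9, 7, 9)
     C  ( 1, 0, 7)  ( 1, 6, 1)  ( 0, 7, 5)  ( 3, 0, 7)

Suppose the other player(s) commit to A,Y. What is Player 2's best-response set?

argmax u_2 = {R}

u_2(P vs A,Y) = 2
u_2(Q vs A,Y) = 2
u_2(R vs A,Y) = 4
u_2(S vs A,Y) = 2
max payoff 4 at {R}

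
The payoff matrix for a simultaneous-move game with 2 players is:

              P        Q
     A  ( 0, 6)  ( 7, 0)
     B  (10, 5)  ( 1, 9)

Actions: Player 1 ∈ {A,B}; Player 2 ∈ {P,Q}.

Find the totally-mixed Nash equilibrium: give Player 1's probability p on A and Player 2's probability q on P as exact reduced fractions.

p=2/5, q=3/8

P1 indiff ⇒ q·0+(1-q)·7 = q·10+(1-q)·1 ⇒ q(-10) = (1-q)(-6) ⇒ q = 3/8
P2 indiff ⇒ p·6+(1-p)·5 = p·0+(1-p)·9 ⇒ p(6) = (1-p)(4) ⇒ p = 2/5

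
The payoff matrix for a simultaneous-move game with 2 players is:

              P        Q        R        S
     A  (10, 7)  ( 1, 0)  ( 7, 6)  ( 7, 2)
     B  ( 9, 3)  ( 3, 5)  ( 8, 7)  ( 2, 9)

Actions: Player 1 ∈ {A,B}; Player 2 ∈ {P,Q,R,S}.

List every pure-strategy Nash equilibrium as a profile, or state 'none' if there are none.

Nash profiles: (A,P)

(A,P): NE
(A,Q): not NE [P1→B gives 3>1; P2→P gives 7>0]
(A,R): not NE [P1→B gives 8>7; P2→P gives 7>6]
(A,S): not NE [P2→P gives 7>2]
(B,P): not NE [P1→A gives 10>9; P2→S gives 9>3]
(B,Q): not NE [P2→S gives 9>5]
(B,R): not NE [P2→S gives 9>7]
(B,S): not NE [P1→A gives 7>2]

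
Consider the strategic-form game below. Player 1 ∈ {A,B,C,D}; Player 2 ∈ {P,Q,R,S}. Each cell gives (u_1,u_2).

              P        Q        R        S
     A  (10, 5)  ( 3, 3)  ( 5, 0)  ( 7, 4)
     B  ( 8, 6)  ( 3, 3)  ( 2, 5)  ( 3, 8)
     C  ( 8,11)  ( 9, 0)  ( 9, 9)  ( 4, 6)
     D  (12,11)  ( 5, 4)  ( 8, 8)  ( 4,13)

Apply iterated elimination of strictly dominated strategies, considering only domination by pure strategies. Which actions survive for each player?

P1 drop B (D beats it: P:12>8 Q:5>3 R:8>2 S:4>3)
P2 drop Q (P beats it: A:5>3 C:11>0 D:11>4)
P2 drop R (P beats it: A:5>0 C:11>9 D:11>8)
P1 drop C (A beats it: P:10>8 S:7>4)
P1→{A,D} P2→{P,S}

Remaining: P1:{A,D} P2:{P,S}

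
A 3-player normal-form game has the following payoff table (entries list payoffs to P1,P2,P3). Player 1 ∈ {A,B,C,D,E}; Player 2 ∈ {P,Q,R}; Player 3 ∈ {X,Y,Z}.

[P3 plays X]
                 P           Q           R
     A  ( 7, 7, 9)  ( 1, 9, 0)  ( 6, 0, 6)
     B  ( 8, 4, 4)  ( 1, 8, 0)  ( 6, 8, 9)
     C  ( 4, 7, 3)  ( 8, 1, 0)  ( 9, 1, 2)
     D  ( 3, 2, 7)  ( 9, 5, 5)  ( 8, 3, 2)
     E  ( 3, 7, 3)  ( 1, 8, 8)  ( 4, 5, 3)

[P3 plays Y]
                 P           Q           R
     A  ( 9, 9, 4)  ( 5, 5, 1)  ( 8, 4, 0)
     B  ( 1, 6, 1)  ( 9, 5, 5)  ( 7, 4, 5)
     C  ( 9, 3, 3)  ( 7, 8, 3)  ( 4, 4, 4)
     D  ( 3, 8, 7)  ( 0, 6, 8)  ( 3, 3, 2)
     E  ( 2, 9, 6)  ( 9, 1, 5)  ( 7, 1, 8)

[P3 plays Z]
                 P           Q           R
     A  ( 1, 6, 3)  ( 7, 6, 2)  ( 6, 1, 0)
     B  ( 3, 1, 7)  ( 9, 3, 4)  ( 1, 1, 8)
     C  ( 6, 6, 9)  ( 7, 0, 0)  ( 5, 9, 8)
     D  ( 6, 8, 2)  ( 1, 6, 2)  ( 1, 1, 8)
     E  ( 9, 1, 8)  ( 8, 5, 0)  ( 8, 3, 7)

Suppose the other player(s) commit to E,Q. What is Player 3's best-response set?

argmax u_3 = {X}

u_3(X vs E,Q) = 8
u_3(Y vs E,Q) = 5
u_3(Z vs E,Q) = 0
max payoff 8 at {X}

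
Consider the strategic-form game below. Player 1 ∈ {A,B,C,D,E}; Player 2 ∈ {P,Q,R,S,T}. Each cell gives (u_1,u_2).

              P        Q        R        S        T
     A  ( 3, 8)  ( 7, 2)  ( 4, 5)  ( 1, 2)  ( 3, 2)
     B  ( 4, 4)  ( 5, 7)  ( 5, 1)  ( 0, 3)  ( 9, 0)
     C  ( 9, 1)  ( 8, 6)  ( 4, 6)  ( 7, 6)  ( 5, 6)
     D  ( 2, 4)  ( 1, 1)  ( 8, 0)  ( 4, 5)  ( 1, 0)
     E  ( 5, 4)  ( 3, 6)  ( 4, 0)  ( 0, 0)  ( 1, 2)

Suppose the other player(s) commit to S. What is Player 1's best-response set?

argmax u_1 = {C}

u_1(A vs S) = 1
u_1(B vs S) = 0
u_1(C vs S) = 7
u_1(D vs S) = 4
u_1(E vs S) = 0
max payoff 7 at {C}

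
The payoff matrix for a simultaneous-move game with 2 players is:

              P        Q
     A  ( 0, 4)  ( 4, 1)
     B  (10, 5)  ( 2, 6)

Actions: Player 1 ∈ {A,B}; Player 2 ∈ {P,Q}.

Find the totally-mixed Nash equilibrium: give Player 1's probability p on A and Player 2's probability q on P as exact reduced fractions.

p=1/4, q=1/6

P1 indiff ⇒ q·0+(1-q)·4 = q·10+(1-q)·2 ⇒ q(-10) = (1-q)(-2) ⇒ q = 1/6
P2 indiff ⇒ p·4+(1-p)·5 = p·1+(1-p)·6 ⇒ p(3) = (1-p)(1) ⇒ p = 1/4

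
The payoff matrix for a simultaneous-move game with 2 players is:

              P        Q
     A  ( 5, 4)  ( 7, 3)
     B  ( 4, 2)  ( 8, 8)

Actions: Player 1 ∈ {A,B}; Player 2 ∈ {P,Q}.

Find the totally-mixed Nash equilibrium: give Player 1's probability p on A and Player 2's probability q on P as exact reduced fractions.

(p,q) = (6/7, 1/2)

P1 indiff ⇒ q·5+(1-q)·7 = q·4+(1-q)·8 ⇒ q(1) = (1-q)(1) ⇒ q = 1/2
P2 indiff ⇒ p·4+(1-p)·2 = p·3+(1-p)·8 ⇒ p(1) = (1-p)(6) ⇒ p = 6/7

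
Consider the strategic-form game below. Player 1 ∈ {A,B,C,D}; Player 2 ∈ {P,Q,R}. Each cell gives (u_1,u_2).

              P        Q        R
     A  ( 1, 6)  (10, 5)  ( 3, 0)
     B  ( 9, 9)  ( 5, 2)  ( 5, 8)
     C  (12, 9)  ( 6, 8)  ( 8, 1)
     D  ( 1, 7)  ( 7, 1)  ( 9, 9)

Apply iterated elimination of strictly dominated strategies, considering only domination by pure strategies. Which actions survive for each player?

Survivors P1:{C,D} P2:{P,R}

P1 drop B (C beats it: P:12>9 Q:6>5 R:8>5)
P2 drop Q (P beats it: A:6>5 C:9>8 D:7>1)
P1 drop A (C beats it: P:12>1 R:8>3)
P1→{C,D} P2→{P,R}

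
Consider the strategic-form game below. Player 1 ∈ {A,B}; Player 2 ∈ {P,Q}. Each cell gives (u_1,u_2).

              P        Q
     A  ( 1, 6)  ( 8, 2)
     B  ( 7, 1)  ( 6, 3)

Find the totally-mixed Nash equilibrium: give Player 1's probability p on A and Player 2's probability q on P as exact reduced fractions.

(p,q) = (1/3, 1/4)

P1 indiff ⇒ q·1+(1-q)·8 = q·7+(1-q)·6 ⇒ q(-6) = (1-q)(-2) ⇒ q = 1/4
P2 indiff ⇒ p·6+(1-p)·1 = p·2+(1-p)·3 ⇒ p(4) = (1-p)(2) ⇒ p = 1/3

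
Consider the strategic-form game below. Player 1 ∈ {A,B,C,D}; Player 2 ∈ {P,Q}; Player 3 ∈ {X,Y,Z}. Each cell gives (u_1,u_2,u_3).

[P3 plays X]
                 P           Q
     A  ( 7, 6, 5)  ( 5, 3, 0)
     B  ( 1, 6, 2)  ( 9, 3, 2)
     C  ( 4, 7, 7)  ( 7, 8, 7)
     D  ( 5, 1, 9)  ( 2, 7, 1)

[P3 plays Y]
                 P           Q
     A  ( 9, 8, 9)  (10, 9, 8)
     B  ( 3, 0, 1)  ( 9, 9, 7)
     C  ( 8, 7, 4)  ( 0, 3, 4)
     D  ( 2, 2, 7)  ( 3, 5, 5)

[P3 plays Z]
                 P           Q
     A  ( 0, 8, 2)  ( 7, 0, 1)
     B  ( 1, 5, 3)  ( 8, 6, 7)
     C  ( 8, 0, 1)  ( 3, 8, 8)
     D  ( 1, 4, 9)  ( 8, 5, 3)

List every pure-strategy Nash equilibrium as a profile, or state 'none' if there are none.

(A,P,X): not NE [P3→Y gives 9>5]
(A,P,Y): not NE [P2→Q gives 9>8]
(A,P,Z): not NE [P1→C gives 8>0; P3→Y gives 9>2]
(A,Q,X): not NE [P1→B gives 9>5; P2→P gives 6>3; P3→Y gives 8>0]
(A,Q,Y): NE
(A,Q,Z): not NE [P1→D gives 8>7; P2→P gives 8>0; P3→Y gives 8>1]
(B,P,X): not NE [P1→A gives 7>1; P3→Z gives 3>2]
(B,P,Y): not NE [P1→A gives 9>3; P2→Q gives 9>0; P3→Z gives 3>1]
(B,P,Z): not NE [P1→C gives 8>1; P2→Q gives 6>5]
(B,Q,X): not NE [P2→P gives 6>3; P3→Z gives 7>2]
(B,Q,Y): not NE [P1→A gives 10>9]
(B,Q,Z): NE
(C,P,X): not NE [P1→A gives 7>4; P2→Q gives 8>7]
(C,P,Y): not NE [P1→A gives 9>8; P3→X gives 7>4]
(C,P,Z): not NE [P2→Q gives 8>0; P3→X gives 7>1]
(C,Q,X): not NE [P1→B gives 9>7; P3→Z gives 8>7]
(C,Q,Y): not NE [P1→A gives 10>0; P2→P gives 7>3; P3→Z gives 8>4]
(C,Q,Z): not NE [P1→D gives 8>3]
(D,P,X): not NE [P1→A gives 7>5; P2→Q gives 7>1]
(D,P,Y): not NE [P1→A gives 9>2; P2→Q gives 5>2; P3→Z gives 9>7]
(D,P,Z): not NE [P1→C gives 8>1; P2→Q gives 5>4]
(D,Q,X): not NE [P1→B gives 9>2; P3→Y gives 5>1]
(D,Q,Y): not NE [P1→A gives 10>3]
(D,Q,Z): not NE [P3→Y gives 5>3]

NE set: (A,Q,Y), (B,Q,Z)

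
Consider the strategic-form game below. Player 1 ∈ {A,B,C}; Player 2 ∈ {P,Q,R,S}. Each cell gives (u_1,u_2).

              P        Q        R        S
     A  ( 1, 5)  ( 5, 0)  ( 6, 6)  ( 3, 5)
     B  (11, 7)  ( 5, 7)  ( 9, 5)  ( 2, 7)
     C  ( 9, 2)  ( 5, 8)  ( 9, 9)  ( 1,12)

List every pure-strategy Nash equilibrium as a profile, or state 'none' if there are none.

(A,P): not NE [P1→B gives 11>1; P2→R gives 6>5]
(A,Q): not NE [P2→R gives 6>0]
(A,R): not NE [P1→C gives 9>6]
(A,S): not NE [P2→R gives 6>5]
(B,P): NE
(B,Q): NE
(B,R): not NE [P2→S gives 7>5]
(B,S): not NE [P1→A gives 3>2]
(C,P): not NE [P1→B gives 11>9; P2→S gives 12>2]
(C,Q): not NE [P2→S gives 12>8]
(C,R): not NE [P2→S gives 12>9]
(C,S): not NE [P1→A gives 3>1]

Nash profiles: (B,P), (B,Q)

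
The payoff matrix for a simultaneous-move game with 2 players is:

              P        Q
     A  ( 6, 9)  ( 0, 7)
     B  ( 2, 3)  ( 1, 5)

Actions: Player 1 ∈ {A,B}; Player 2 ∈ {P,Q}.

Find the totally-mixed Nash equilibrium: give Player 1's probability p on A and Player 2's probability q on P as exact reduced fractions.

P1 mixes 1/2 on A; P2 mixes 1/5 on P

P1 indiff ⇒ q·6+(1-q)·0 = q·2+(1-q)·1 ⇒ q(4) = (1-q)(1) ⇒ q = 1/5
P2 indiff ⇒ p·9+(1-p)·3 = p·7+(1-p)·5 ⇒ p(2) = (1-p)(2) ⇒ p = 1/2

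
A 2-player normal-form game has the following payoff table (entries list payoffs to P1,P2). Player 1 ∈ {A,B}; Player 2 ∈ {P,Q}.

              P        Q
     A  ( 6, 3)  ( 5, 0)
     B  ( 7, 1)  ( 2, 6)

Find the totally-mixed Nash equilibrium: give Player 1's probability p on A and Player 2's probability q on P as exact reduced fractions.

(p,q) = (5/8, 3/4)

P1 indiff ⇒ q·6+(1-q)·5 = q·7+(1-q)·2 ⇒ q(-1) = (1-q)(-3) ⇒ q = 3/4
P2 indiff ⇒ p·3+(1-p)·1 = p·0+(1-p)·6 ⇒ p(3) = (1-p)(5) ⇒ p = 5/8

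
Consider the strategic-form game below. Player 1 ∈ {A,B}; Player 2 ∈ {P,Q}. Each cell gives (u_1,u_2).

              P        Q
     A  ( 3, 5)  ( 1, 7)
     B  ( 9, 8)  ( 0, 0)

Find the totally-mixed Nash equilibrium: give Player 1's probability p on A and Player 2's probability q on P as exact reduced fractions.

(p,q) = (4/5, 1/7)

P1 indiff ⇒ q·3+(1-q)·1 = q·9+(1-q)·0 ⇒ q(-6) = (1-q)(-1) ⇒ q = 1/7
P2 indiff ⇒ p·5+(1-p)·8 = p·7+(1-p)·0 ⇒ p(-2) = (1-p)(-8) ⇒ p = 4/5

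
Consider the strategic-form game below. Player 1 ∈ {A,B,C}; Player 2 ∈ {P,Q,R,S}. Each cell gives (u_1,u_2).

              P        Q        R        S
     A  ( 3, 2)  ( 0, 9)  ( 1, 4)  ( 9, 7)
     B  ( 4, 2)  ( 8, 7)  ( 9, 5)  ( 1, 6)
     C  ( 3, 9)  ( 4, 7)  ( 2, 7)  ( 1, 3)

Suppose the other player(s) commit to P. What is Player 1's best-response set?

P1 best: {B}

u_1(A vs P) = 3
u_1(B vs P) = 4
u_1(C vs P) = 3
max payoff 4 at {B}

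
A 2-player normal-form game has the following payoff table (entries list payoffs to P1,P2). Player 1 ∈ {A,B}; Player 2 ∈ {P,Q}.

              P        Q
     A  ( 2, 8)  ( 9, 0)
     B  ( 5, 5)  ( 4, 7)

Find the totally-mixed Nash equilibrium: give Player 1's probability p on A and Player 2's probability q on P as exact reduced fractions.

(p,q) = (1/5, 5/8)

P1 indiff ⇒ q·2+(1-q)·9 = q·5+(1-q)·4 ⇒ q(-3) = (1-q)(-5) ⇒ q = 5/8
P2 indiff ⇒ p·8+(1-p)·5 = p·0+(1-p)·7 ⇒ p(8) = (1-p)(2) ⇒ p = 1/5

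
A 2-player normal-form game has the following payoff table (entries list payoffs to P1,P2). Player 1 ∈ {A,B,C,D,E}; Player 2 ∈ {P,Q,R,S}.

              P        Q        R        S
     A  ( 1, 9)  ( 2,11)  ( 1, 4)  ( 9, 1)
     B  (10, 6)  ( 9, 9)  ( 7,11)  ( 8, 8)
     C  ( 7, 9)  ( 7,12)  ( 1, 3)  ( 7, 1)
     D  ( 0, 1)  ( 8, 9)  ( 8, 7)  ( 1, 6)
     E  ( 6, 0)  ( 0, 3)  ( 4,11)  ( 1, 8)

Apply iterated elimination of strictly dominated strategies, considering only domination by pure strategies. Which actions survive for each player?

Remaining: P1:{B,D} P2:{Q,R}

P1 drop C (B beats it: P:10>7 Q:9>7 R:7>1 S:8>7)
P1 drop E (B beats it: P:10>6 Q:9>0 R:7>4 S:8>1)
P2 drop P (Q beats it: A:11>9 B:9>6 D:9>1)
P2 drop S (Q beats it: A:11>1 B:9>8 D:9>6)
P1 drop A (B beats it: Q:9>2 R:7>1)
P1→{B,D} P2→{Q,R}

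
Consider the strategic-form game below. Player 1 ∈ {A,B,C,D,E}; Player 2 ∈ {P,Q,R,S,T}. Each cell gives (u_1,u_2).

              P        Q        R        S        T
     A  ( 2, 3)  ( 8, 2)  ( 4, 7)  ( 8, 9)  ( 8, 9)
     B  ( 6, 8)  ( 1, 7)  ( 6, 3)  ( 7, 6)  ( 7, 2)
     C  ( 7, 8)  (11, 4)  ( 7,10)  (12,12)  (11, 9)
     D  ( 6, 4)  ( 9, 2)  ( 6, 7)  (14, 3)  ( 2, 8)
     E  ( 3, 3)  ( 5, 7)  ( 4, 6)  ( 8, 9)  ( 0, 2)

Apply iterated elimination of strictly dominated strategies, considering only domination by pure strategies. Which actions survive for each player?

IESDS → P1:{C,D} P2:{R,S,T}

P1 drop A (C beats it: P:7>2 Q:11>8 R:7>4 S:12>8 T:11>8)
P1 drop B (C beats it: P:7>6 Q:11>1 R:7>6 S:12>7 T:11>7)
P1 drop E (C beats it: P:7>3 Q:11>5 R:7>4 S:12>8 T:11>0)
P2 drop P (R beats it: C:10>8 D:7>4)
P2 drop Q (R beats it: C:10>4 D:7>2)
P1→{C,D} P2→{R,S,T}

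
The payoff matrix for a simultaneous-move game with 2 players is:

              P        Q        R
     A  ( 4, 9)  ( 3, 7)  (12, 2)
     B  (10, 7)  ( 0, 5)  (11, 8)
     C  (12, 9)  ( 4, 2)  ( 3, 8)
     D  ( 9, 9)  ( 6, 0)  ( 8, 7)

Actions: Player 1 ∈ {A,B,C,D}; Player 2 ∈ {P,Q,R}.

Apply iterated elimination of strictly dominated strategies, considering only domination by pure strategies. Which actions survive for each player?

P2 drop Q (P beats it: A:9>7 B:7>5 C:9>2 D:9>0)
P1 drop D (B beats it: P:10>9 R:11>8)
P1→{A,B,C} P2→{P,R}

Remaining: P1:{A,B,C} P2:{P,R}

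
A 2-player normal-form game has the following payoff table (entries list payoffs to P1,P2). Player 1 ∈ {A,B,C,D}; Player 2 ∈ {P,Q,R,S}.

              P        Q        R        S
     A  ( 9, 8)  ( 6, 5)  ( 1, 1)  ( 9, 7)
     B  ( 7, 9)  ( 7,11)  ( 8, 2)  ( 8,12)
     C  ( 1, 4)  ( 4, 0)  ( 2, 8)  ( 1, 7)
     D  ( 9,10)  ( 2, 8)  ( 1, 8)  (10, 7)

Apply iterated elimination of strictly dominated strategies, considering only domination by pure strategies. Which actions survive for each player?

IESDS → P1:{A,B,D} P2:{P,Q,S}

P1 drop C (B beats it: P:7>1 Q:7>4 R:8>2 S:8>1)
P2 drop R (P beats it: A:8>1 B:9>2 D:10>8)
P1→{A,B,D} P2→{P,Q,S}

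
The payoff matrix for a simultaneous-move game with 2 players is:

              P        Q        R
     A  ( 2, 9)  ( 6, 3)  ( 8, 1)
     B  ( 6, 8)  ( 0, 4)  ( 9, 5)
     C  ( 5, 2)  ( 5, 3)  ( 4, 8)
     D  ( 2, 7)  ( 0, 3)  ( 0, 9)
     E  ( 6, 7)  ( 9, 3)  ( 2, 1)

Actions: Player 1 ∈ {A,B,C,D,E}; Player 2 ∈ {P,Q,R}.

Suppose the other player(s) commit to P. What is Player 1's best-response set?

argmax u_1 = {B,E}

u_1(A vs P) = 2
u_1(B vs P) = 6
u_1(C vs P) = 5
u_1(D vs P) = 2
u_1(E vs P) = 6
max payoff 6 at {B,E}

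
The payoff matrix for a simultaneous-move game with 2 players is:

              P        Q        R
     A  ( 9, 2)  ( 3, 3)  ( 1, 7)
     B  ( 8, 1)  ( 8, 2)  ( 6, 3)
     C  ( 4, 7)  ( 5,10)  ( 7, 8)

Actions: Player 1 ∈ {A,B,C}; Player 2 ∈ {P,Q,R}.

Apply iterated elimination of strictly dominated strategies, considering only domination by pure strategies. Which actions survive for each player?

P2 drop P (Q beats it: A:3>2 B:2>1 C:10>7)
P1 drop A (B beats it: Q:8>3 R:6>1)
P1→{B,C} P2→{Q,R}

Survivors P1:{B,C} P2:{Q,R}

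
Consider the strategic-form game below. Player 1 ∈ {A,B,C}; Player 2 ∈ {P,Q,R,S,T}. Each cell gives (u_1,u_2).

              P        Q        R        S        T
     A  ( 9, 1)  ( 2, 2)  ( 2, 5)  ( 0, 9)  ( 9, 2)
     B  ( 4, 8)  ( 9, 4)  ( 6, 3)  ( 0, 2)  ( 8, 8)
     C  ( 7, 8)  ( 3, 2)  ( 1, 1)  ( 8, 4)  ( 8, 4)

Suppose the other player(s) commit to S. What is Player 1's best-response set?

BR_1 = {C}

u_1(A vs S) = 0
u_1(B vs S) = 0
u_1(C vs S) = 8
max payoff 8 at {C}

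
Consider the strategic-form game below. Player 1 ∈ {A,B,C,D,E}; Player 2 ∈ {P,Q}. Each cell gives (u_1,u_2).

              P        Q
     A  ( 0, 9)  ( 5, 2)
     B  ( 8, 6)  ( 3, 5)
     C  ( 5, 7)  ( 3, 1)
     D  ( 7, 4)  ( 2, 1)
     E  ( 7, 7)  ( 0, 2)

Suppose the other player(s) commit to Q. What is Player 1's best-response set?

u_1(A vs Q) = 5
u_1(B vs Q) = 3
u_1(C vs Q) = 3
u_1(D vs Q) = 2
u_1(E vs Q) = 0
max payoff 5 at {A}

P1 best: {A}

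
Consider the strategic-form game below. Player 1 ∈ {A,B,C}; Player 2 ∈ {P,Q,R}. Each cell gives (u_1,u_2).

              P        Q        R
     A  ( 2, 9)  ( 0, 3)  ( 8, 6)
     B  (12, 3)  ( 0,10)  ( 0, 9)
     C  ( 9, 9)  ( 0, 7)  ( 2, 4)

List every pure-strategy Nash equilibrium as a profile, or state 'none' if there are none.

(A,P): not NE [P1→B gives 12>2]
(A,Q): not NE [P2→P gives 9>3]
(A,R): not NE [P2→P gives 9>6]
(B,P): not NE [P2→Q gives 10>3]
(B,Q): NE
(B,R): not NE [P1→A gives 8>0; P2→Q gives 10>9]
(C,P): not NE [P1→B gives 12>9]
(C,Q): not NE [P2→P gives 9>7]
(C,R): not NE [P1→A gives 8>2; P2→P gives 9>4]

PSNE = {(B,Q)}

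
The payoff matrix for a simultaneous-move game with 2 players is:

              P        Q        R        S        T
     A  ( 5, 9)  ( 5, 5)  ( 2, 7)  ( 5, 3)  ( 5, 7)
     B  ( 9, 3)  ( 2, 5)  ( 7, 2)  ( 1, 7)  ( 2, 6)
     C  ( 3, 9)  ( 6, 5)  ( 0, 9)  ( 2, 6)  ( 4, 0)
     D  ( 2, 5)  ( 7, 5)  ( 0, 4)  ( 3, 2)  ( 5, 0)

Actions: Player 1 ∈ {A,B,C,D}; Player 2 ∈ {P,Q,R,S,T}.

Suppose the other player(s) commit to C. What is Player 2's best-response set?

u_2(P vs C) = 9
u_2(Q vs C) = 5
u_2(R vs C) = 9
u_2(S vs C) = 6
u_2(T vs C) = 0
max payoff 9 at {P,R}

BR_2 = {P,R}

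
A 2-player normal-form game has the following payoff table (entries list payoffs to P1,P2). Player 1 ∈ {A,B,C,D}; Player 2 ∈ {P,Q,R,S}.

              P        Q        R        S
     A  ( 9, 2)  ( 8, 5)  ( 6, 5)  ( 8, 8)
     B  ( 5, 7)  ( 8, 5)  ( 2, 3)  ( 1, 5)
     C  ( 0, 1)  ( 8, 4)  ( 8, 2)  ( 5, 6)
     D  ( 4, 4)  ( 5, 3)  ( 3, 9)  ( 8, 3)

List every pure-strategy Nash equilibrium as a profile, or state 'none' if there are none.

(A,P): not NE [P2→S gives 8>2]
(A,Q): not NE [P2→S gives 8>5]
(A,R): not NE [P1→C gives 8>6; P2→S gives 8>5]
(A,S): NE
(B,P): not NE [P1→A gives 9>5]
(B,Q): not NE [P2→P gives 7>5]
(B,R): not NE [P1→C gives 8>2; P2→P gives 7>3]
(B,S): not NE [P1→D gives 8>1; P2→P gives 7>5]
(C,P): not NE [P1→A gives 9>0; P2→S gives 6>1]
(C,Q): not NE [P2→S gives 6>4]
(C,R): not NE [P2→S gives 6>2]
(C,S): not NE [P1→D gives 8>5]
(D,P): not NE [P1→A gives 9>4; P2→R gives 9>4]
(D,Q): not NE [P1→C gives 8>5; P2→R gives 9>3]
(D,R): not NE [P1→C gives 8>3]
(D,S): not NE [P2→R gives 9>3]

PSNE = {(A,S)}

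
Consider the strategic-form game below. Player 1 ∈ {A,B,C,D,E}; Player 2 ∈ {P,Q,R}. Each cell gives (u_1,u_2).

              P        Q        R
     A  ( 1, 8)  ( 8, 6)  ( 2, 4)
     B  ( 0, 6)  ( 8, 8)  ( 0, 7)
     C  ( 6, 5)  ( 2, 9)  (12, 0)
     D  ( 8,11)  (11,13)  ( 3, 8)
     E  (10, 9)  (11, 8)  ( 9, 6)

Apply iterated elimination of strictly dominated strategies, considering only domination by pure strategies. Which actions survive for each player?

P1 drop A (D beats it: P:8>1 Q:11>8 R:3>2)
P1 drop B (D beats it: P:8>0 Q:11>8 R:3>0)
P2 drop R (P beats it: C:5>0 D:11>8 E:9>6)
P1 drop C (D beats it: P:8>6 Q:11>2)
P1→{D,E} P2→{P,Q}

Survivors P1:{D,E} P2:{P,Q}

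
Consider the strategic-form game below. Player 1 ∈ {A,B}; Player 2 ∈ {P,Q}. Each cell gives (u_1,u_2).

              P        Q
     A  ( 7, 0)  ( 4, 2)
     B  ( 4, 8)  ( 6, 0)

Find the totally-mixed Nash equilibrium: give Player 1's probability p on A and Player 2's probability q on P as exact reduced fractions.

P1 mixes 4/5 on A; P2 mixes 2/5 on P

P1 indiff ⇒ q·7+(1-q)·4 = q·4+(1-q)·6 ⇒ q(3) = (1-q)(2) ⇒ q = 2/5
P2 indiff ⇒ p·0+(1-p)·8 = p·2+(1-p)·0 ⇒ p(-2) = (1-p)(-8) ⇒ p = 4/5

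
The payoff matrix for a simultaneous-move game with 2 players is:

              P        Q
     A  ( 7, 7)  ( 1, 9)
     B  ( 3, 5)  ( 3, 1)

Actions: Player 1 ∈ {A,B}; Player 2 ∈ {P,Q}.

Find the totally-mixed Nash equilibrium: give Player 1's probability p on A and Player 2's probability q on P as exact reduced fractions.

P1 indiff ⇒ q·7+(1-q)·1 = q·3+(1-q)·3 ⇒ q(4) = (1-q)(2) ⇒ q = 1/3
P2 indiff ⇒ p·7+(1-p)·5 = p·9+(1-p)·1 ⇒ p(-2) = (1-p)(-4) ⇒ p = 2/3

p=2/3, q=1/3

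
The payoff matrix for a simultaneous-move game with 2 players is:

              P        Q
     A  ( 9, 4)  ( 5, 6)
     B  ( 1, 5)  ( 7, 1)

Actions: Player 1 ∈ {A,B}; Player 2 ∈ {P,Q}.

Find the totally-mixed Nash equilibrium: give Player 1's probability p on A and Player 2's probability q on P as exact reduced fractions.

P1 indiff ⇒ q·9+(1-q)·5 = q·1+(1-q)·7 ⇒ q(8) = (1-q)(2) ⇒ q = 1/5
P2 indiff ⇒ p·4+(1-p)·5 = p·6+(1-p)·1 ⇒ p(-2) = (1-p)(-4) ⇒ p = 2/3

P1 mixes 2/3 on A; P2 mixes 1/5 on P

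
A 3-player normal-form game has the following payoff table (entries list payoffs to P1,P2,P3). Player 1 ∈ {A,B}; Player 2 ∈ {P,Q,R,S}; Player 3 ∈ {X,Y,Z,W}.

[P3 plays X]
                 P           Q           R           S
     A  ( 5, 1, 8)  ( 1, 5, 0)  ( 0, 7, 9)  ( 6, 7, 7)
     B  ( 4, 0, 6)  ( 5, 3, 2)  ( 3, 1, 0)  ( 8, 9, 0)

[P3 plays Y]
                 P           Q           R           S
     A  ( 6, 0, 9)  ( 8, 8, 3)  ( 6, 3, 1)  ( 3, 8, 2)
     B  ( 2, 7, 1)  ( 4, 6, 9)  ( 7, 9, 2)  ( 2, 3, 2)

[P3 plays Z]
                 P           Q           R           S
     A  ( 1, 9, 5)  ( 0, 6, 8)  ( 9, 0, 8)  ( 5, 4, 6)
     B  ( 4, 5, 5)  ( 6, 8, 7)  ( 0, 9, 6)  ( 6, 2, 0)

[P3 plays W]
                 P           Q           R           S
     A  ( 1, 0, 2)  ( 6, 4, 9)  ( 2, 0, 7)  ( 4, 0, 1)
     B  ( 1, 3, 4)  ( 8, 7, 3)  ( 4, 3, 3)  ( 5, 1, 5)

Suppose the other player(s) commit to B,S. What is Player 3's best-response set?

u_3(X vs B,S) = 0
u_3(Y vs B,S) = 2
u_3(Z vs B,S) = 0
u_3(W vs B,S) = 5
max payoff 5 at {W}

BR_3 = {W}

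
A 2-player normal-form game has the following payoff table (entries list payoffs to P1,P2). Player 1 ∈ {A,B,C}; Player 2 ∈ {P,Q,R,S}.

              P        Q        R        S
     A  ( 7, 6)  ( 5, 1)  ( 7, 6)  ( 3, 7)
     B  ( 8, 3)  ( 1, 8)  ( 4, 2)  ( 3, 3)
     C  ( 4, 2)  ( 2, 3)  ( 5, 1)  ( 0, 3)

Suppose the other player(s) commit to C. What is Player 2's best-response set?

P2 best: {Q,S}

u_2(P vs C) = 2
u_2(Q vs C) = 3
u_2(R vs C) = 1
u_2(S vs C) = 3
max payoff 3 at {Q,S}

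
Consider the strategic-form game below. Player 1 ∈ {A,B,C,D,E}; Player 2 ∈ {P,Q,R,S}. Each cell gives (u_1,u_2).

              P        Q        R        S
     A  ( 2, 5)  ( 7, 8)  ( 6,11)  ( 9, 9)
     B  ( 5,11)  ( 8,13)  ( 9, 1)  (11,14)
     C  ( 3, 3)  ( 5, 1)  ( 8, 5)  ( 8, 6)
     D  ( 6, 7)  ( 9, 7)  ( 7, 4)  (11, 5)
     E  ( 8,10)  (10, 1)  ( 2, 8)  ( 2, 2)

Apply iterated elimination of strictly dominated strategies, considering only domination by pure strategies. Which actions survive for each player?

P1 drop A (B beats it: P:5>2 Q:8>7 R:9>6 S:11>9)
P1 drop C (B beats it: P:5>3 Q:8>5 R:9>8 S:11>8)
P2 drop R (P beats it: B:11>1 D:7>4 E:10>8)
P1→{B,D,E} P2→{P,Q,S}

Survivors P1:{B,D,E} P2:{P,Q,S}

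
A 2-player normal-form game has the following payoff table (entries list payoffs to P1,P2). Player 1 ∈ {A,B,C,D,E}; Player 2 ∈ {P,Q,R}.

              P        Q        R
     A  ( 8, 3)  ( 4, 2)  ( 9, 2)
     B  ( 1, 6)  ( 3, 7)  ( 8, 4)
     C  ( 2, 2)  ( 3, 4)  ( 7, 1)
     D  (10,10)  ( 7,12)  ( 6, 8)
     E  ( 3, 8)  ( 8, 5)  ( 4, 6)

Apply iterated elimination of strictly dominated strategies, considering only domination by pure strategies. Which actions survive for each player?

P1 drop B (A beats it: P:8>1 Q:4>3 R:9>8)
P1 drop C (A beats it: P:8>2 Q:4>3 R:9>7)
P2 drop R (P beats it: A:3>2 D:10>8 E:8>6)
P1 drop A (D beats it: P:10>8 Q:7>4)
P1→{D,E} P2→{P,Q}

Survivors P1:{D,E} P2:{P,Q}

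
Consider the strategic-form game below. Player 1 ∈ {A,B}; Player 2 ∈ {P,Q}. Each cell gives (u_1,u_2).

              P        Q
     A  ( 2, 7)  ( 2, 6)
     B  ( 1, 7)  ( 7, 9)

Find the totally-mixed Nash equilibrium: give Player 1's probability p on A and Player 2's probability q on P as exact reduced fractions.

P1 mixes 2/3 on A; P2 mixes 5/6 on P

P1 indiff ⇒ q·2+(1-q)·2 = q·1+(1-q)·7 ⇒ q(1) = (1-q)(5) ⇒ q = 5/6
P2 indiff ⇒ p·7+(1-p)·7 = p·6+(1-p)·9 ⇒ p(1) = (1-p)(2) ⇒ p = 2/3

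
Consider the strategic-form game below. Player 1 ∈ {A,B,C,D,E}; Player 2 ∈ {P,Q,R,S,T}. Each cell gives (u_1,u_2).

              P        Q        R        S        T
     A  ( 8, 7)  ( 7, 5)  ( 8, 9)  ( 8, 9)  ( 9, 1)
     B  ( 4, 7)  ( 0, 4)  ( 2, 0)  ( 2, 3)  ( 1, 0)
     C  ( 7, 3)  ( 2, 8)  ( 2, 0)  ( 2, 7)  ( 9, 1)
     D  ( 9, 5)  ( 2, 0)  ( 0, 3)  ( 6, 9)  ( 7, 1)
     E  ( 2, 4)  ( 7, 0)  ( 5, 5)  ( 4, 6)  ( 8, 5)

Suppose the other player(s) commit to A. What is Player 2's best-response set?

u_2(P vs A) = 7
u_2(Q vs A) = 5
u_2(R vs A) = 9
u_2(S vs A) = 9
u_2(T vs A) = 1
max payoff 9 at {R,S}

P2 best: {R,S}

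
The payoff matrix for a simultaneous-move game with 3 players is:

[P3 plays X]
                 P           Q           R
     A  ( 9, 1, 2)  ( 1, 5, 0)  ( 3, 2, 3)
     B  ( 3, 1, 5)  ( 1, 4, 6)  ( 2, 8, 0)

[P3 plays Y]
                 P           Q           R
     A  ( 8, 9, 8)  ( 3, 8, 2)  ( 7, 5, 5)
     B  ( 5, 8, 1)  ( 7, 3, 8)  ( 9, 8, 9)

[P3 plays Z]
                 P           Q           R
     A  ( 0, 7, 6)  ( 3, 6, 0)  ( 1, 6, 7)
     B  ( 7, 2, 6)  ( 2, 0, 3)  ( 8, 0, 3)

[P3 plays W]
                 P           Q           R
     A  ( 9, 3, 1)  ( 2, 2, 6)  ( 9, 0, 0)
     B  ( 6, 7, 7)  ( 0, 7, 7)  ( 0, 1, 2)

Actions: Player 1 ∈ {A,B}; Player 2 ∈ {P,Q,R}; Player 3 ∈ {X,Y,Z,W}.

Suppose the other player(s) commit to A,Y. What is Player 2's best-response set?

u_2(P vs A,Y) = 9
u_2(Q vs A,Y) = 8
u_2(R vs A,Y) = 5
max payoff 9 at {P}

BR_2 = {P}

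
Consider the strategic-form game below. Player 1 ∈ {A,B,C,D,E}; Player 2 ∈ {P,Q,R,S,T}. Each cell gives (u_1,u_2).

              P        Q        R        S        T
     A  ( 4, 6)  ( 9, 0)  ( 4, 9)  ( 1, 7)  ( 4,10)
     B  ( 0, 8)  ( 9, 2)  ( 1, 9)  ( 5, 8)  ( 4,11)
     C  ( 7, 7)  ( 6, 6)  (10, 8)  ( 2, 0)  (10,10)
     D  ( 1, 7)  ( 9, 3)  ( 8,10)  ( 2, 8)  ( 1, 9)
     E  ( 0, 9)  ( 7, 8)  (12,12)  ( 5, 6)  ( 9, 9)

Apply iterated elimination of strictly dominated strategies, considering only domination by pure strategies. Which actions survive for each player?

Survivors P1:{C,E} P2:{R,T}

P2 drop P (R beats it: A:9>6 B:9>8 C:8>7 D:10>7 E:12>9)
P2 drop Q (R beats it: A:9>0 B:9>2 C:8>6 D:10>3 E:12>8)
P1 drop A (C beats it: R:10>4 S:2>1 T:10>4)
P1 drop D (E beats it: R:12>8 S:5>2 T:9>1)
P2 drop S (R beats it: B:9>8 C:8>0 E:12>6)
P1 drop B (C beats it: R:10>1 T:10>4)
P1→{C,E} P2→{R,T}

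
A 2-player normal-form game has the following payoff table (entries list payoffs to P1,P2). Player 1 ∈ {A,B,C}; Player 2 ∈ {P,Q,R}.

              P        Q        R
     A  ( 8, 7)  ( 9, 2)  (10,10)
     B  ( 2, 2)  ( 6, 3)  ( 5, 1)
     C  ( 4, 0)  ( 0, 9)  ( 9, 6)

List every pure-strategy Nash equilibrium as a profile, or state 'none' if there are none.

NE set: (A,R)

(A,P): not NE [P2→R gives 10>7]
(A,Q): not NE [P2→R gives 10>2]
(A,R): NE
(B,P): not NE [P1→A gives 8>2; P2→Q gives 3>2]
(B,Q): not NE [P1→A gives 9>6]
(B,R): not NE [P1→A gives 10>5; P2→Q gives 3>1]
(C,P): not NE [P1→A gives 8>4; P2→Q gives 9>0]
(C,Q): not NE [P1→A gives 9>0]
(C,R): not NE [P1→A gives 10>9; P2→Q gives 9>6]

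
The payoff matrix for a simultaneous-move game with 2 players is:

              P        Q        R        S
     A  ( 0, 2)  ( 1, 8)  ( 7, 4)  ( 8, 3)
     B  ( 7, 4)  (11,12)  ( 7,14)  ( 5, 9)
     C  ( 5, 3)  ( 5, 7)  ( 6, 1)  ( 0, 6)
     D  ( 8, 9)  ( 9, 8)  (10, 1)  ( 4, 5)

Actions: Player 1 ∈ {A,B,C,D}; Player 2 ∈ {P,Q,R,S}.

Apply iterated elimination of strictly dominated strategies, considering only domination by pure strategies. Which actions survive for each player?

Remaining: P1:{B,D} P2:{P,Q,R}

P1 drop C (B beats it: P:7>5 Q:11>5 R:7>6 S:5>0)
P2 drop S (Q beats it: A:8>3 B:12>9 D:8>5)
P1 drop A (D beats it: P:8>0 Q:9>1 R:10>7)
P1→{B,D} P2→{P,Q,R}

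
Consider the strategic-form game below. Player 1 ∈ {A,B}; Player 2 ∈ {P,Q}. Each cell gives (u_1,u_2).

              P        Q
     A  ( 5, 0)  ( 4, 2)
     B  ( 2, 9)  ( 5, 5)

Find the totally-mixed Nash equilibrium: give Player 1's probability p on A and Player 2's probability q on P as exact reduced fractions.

p=2/3, q=1/4

P1 indiff ⇒ q·5+(1-q)·4 = q·2+(1-q)·5 ⇒ q(3) = (1-q)(1) ⇒ q = 1/4
P2 indiff ⇒ p·0+(1-p)·9 = p·2+(1-p)·5 ⇒ p(-2) = (1-p)(-4) ⇒ p = 2/3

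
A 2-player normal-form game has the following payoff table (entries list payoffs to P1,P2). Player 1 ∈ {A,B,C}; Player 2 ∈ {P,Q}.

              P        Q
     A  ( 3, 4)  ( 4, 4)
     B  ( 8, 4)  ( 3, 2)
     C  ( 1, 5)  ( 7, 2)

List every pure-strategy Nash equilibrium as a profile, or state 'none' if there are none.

(A,P): not NE [P1→B gives 8>3]
(A,Q): not NE [P1→C gives 7>4]
(B,P): NE
(B,Q): not NE [P1→C gives 7>3; P2→P gives 4>2]
(C,P): not NE [P1→B gives 8>1]
(C,Q): not NE [P2→P gives 5>2]

Nash profiles: (B,P)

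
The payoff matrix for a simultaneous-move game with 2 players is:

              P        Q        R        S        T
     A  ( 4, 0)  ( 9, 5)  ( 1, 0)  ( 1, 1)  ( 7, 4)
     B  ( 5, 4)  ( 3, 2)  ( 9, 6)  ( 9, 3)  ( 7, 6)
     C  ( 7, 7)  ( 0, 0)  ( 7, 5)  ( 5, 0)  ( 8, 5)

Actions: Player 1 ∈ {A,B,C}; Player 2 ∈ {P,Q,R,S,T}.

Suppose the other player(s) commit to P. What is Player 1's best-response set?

u_1(A vs P) = 4
u_1(B vs P) = 5
u_1(C vs P) = 7
max payoff 7 at {C}

argmax u_1 = {C}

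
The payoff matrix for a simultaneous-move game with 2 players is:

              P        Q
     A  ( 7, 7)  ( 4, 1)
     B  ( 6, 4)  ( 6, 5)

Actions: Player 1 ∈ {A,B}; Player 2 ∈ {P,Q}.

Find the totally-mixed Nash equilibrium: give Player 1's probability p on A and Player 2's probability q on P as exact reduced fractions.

P1 mixes 1/7 on A; P2 mixes 2/3 on P

P1 indiff ⇒ q·7+(1-q)·4 = q·6+(1-q)·6 ⇒ q(1) = (1-q)(2) ⇒ q = 2/3
P2 indiff ⇒ p·7+(1-p)·4 = p·1+(1-p)·5 ⇒ p(6) = (1-p)(1) ⇒ p = 1/7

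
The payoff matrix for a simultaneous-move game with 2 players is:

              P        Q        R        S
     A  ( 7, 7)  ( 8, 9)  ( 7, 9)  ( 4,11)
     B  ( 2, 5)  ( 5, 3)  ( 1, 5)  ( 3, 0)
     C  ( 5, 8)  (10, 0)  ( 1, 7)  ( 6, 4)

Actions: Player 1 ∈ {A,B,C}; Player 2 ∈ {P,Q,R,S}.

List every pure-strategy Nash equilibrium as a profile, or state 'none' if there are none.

(A,P): not NE [P2→S gives 11>7]
(A,Q): not NE [P1→C gives 10>8; P2→S gives 11>9]
(A,R): not NE [P2→S gives 11>9]
(A,S): not NE [P1→C gives 6>4]
(B,P): not NE [P1→A gives 7>2]
(B,Q): not NE [P1→C gives 10>5; P2→R gives 5>3]
(B,R): not NE [P1→A gives 7>1]
(B,S): not NE [P1→C gives 6>3; P2→R gives 5>0]
(C,P): not NE [P1→A gives 7>5]
(C,Q): not NE [P2→P gives 8>0]
(C,R): not NE [P1→A gives 7>1; P2→P gives 8>7]
(C,S): not NE [P2→P gives 8>4]

Equilibria: none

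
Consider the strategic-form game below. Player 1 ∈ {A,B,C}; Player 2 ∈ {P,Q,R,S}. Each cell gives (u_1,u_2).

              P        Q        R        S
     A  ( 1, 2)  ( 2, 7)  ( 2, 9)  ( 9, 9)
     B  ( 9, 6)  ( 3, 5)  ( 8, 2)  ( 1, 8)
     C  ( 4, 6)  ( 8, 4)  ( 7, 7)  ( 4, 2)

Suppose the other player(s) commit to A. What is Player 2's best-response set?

u_2(P vs A) = 2
u_2(Q vs A) = 7
u_2(R vs A) = 9
u_2(S vs A) = 9
max payoff 9 at {R,S}

argmax u_2 = {R,S}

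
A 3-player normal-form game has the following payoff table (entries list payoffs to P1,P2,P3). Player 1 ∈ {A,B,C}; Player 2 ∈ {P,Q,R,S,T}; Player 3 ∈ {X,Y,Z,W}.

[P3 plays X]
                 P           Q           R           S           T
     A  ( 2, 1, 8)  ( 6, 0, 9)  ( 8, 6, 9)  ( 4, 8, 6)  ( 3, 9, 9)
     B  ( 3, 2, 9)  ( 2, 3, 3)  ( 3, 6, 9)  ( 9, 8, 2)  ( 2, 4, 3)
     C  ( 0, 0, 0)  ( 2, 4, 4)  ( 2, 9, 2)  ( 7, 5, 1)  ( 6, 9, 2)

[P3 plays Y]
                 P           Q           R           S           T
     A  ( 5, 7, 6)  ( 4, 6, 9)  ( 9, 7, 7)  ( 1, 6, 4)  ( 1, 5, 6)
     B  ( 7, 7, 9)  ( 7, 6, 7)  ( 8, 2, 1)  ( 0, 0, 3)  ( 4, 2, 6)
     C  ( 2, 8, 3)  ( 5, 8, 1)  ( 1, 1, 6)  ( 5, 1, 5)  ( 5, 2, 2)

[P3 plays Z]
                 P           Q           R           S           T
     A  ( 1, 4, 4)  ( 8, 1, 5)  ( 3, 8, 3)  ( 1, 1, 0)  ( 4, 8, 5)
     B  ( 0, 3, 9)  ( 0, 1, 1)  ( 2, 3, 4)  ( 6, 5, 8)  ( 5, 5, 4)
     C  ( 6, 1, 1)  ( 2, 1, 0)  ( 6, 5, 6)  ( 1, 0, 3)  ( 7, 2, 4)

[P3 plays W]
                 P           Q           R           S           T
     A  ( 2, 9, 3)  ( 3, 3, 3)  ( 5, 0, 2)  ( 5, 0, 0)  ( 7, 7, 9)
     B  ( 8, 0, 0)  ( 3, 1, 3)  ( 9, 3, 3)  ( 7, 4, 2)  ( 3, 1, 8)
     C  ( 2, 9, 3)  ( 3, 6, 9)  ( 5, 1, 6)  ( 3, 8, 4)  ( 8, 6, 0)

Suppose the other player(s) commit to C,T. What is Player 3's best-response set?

u_3(X vs C,T) = 2
u_3(Y vs C,T) = 2
u_3(Z vs C,T) = 4
u_3(W vs C,T) = 0
max payoff 4 at {Z}

argmax u_3 = {Z}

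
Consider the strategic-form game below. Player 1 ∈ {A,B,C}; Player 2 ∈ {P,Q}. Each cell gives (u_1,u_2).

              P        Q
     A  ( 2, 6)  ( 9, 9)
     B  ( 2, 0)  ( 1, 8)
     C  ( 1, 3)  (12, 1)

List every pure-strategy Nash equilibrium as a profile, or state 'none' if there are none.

(A,P): not NE [P2→Q gives 9>6]
(A,Q): not NE [P1→C gives 12>9]
(B,P): not NE [P2→Q gives 8>0]
(B,Q): not NE [P1→C gives 12>1]
(C,P): not NE [P1→B gives 2>1]
(C,Q): not NE [P2→P gives 3>1]

Equilibria: none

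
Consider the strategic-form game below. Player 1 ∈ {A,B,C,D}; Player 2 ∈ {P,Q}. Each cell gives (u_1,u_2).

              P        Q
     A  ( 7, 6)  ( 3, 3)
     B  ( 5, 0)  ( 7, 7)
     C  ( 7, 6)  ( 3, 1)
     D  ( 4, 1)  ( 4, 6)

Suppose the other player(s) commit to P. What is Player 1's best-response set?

P1 best: {A,C}

u_1(A vs P) = 7
u_1(B vs P) = 5
u_1(C vs P) = 7
u_1(D vs P) = 4
max payoff 7 at {A,C}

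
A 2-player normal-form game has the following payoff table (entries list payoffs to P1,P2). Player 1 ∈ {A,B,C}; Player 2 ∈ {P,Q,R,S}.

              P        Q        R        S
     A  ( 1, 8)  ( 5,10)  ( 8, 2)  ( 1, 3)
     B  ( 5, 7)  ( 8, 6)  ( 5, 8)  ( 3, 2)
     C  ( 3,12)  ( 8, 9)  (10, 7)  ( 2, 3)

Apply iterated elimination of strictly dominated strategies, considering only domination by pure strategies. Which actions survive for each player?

IESDS → P1:{B,C} P2:{P,R}

P1 drop A (C beats it: P:3>1 Q:8>5 R:10>8 S:2>1)
P2 drop Q (P beats it: B:7>6 C:12>9)
P2 drop S (P beats it: B:7>2 C:12>3)
P1→{B,C} P2→{P,R}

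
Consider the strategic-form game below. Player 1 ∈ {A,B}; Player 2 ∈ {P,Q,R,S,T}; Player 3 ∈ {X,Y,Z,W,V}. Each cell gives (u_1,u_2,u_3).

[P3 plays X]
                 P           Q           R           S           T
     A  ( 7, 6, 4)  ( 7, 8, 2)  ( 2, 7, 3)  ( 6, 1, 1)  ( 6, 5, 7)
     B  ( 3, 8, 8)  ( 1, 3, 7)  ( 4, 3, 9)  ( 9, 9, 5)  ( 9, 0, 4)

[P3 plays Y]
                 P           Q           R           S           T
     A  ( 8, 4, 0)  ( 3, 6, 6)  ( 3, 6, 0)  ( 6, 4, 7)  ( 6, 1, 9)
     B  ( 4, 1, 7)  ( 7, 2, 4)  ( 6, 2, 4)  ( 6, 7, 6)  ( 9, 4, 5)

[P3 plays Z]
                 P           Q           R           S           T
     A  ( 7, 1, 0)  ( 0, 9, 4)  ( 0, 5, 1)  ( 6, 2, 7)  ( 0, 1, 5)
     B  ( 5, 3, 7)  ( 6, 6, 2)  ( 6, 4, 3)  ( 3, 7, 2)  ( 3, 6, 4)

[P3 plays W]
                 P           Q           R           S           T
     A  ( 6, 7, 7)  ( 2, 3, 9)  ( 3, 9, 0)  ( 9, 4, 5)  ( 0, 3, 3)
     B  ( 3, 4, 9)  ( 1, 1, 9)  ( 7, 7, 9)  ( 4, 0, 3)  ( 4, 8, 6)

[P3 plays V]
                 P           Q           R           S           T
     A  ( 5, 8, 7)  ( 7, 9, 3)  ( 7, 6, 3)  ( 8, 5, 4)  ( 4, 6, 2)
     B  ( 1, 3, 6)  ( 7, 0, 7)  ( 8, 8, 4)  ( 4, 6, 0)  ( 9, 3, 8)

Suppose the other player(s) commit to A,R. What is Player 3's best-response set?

P3 best: {X,V}

u_3(X vs A,R) = 3
u_3(Y vs A,R) = 0
u_3(Z vs A,R) = 1
u_3(W vs A,R) = 0
u_3(V vs A,R) = 3
max payoff 3 at {X,V}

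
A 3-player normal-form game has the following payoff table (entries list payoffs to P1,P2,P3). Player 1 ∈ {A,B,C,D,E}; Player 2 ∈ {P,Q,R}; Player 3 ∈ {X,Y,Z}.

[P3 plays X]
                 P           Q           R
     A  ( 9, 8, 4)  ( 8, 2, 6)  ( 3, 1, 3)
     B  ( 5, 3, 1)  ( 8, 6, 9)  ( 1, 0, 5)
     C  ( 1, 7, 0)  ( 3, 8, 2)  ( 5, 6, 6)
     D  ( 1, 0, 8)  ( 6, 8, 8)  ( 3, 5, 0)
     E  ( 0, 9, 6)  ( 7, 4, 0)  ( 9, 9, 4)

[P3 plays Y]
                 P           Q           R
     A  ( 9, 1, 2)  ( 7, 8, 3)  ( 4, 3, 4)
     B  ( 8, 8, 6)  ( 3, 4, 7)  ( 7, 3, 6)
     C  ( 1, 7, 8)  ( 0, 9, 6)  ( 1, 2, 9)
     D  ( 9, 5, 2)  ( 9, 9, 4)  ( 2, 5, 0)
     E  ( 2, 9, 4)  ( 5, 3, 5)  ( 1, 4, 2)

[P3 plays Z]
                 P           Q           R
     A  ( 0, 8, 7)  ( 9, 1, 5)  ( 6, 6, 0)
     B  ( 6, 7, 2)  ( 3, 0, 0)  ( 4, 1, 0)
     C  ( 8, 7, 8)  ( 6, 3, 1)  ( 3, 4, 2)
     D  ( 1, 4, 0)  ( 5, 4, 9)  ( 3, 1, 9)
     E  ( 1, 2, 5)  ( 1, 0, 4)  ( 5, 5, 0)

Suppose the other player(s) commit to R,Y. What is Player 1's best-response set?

u_1(A vs R,Y) = 4
u_1(B vs R,Y) = 7
u_1(C vs R,Y) = 1
u_1(D vs R,Y) = 2
u_1(E vs R,Y) = 1
max payoff 7 at {B}

BR_1 = {B}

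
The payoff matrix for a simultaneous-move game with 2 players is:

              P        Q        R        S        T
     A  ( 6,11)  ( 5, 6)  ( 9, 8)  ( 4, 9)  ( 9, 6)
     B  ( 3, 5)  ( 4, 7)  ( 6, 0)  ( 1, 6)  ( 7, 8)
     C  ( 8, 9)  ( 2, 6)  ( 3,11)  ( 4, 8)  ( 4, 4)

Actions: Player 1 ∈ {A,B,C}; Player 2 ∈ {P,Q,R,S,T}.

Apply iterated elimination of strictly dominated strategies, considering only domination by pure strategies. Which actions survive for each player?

P1 drop B (A beats it: P:6>3 Q:5>4 R:9>6 S:4>1 T:9>7)
P2 drop Q (P beats it: A:11>6 C:9>6)
P2 drop S (P beats it: A:11>9 C:9>8)
P2 drop T (P beats it: A:11>6 C:9>4)
P1→{A,C} P2→{P,R}

Remaining: P1:{A,C} P2:{P,R}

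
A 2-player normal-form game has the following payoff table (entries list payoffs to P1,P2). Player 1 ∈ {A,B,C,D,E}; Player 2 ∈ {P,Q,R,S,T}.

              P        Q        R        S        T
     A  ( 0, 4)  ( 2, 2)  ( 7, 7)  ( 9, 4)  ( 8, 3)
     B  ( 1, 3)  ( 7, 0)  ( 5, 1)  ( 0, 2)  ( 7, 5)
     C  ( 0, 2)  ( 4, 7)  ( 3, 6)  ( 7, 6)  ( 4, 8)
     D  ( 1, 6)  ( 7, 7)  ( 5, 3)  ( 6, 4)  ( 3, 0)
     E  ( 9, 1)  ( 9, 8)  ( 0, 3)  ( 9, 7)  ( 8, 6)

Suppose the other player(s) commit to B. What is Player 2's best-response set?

P2 best: {T}

u_2(P vs B) = 3
u_2(Q vs B) = 0
u_2(R vs B) = 1
u_2(S vs B) = 2
u_2(T vs B) = 5
max payoff 5 at {T}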